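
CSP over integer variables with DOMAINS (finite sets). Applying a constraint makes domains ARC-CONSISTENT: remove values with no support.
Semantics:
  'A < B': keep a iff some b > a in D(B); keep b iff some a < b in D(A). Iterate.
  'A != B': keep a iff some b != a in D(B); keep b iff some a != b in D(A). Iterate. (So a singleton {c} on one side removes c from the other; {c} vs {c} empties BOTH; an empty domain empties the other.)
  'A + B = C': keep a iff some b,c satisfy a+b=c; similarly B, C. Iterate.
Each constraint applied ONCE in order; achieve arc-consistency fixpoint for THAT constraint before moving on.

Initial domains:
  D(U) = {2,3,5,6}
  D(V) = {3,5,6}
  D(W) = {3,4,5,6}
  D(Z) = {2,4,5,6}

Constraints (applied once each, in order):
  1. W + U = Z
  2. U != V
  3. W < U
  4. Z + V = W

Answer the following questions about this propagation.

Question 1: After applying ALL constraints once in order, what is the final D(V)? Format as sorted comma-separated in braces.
Constraint 1 (W + U = Z) on D(W)={3,4,5,6} D(U)={2,3,5,6} D(Z)={2,4,5,6}: W {3,4,5,6}->{3,4}; U {2,3,5,6}->{2,3}; Z {2,4,5,6}->{5,6}
Constraint 2 (U != V) on D(U)={2,3} D(V)={3,5,6}: no change
Constraint 3 (W < U) on D(W)={3,4} D(U)={2,3}: W {3,4}->{}; U {2,3}->{}
Constraint 4 (Z + V = W) on D(Z)={5,6} D(V)={3,5,6} D(W)={}: Z {5,6}->{}; V {3,5,6}->{}
So after all 4 constraints: D(V) = {}

Answer: {}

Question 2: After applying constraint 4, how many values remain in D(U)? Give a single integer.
Answer: 0

Derivation:
Constraint 1 (W + U = Z) on D(W)={3,4,5,6} D(U)={2,3,5,6} D(Z)={2,4,5,6}: W {3,4,5,6}->{3,4}; U {2,3,5,6}->{2,3}; Z {2,4,5,6}->{5,6}
Constraint 2 (U != V) on D(U)={2,3} D(V)={3,5,6}: no change
Constraint 3 (W < U) on D(W)={3,4} D(U)={2,3}: W {3,4}->{}; U {2,3}->{}
Constraint 4 (Z + V = W) on D(Z)={5,6} D(V)={3,5,6} D(W)={}: Z {5,6}->{}; V {3,5,6}->{}
So after constraint 4: D(U)={}, size = 0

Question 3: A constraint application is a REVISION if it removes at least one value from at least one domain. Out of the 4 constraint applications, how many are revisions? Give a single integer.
Answer: 3

Derivation:
Constraint 1 (W + U = Z) on D(W)={3,4,5,6} D(U)={2,3,5,6} D(Z)={2,4,5,6}: W {3,4,5,6}->{3,4}; U {2,3,5,6}->{2,3}; Z {2,4,5,6}->{5,6} => REVISION
Constraint 2 (U != V) on D(U)={2,3} D(V)={3,5,6}: no change => not a revision
Constraint 3 (W < U) on D(W)={3,4} D(U)={2,3}: W {3,4}->{}; U {2,3}->{} => REVISION
Constraint 4 (Z + V = W) on D(Z)={5,6} D(V)={3,5,6} D(W)={}: Z {5,6}->{}; V {3,5,6}->{} => REVISION
Total revisions = 3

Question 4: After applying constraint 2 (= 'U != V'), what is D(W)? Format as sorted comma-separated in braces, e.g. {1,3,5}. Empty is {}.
Constraint 1 (W + U = Z) on D(W)={3,4,5,6} D(U)={2,3,5,6} D(Z)={2,4,5,6}: W {3,4,5,6}->{3,4}; U {2,3,5,6}->{2,3}; Z {2,4,5,6}->{5,6}
Constraint 2 (U != V) on D(U)={2,3} D(V)={3,5,6}: no change
So after constraint 2: D(W) = {3,4}

Answer: {3,4}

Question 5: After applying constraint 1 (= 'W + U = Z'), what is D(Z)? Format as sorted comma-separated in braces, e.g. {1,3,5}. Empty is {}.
Constraint 1 (W + U = Z) on D(W)={3,4,5,6} D(U)={2,3,5,6} D(Z)={2,4,5,6}: W {3,4,5,6}->{3,4}; U {2,3,5,6}->{2,3}; Z {2,4,5,6}->{5,6}
So after constraint 1: D(Z) = {5,6}

Answer: {5,6}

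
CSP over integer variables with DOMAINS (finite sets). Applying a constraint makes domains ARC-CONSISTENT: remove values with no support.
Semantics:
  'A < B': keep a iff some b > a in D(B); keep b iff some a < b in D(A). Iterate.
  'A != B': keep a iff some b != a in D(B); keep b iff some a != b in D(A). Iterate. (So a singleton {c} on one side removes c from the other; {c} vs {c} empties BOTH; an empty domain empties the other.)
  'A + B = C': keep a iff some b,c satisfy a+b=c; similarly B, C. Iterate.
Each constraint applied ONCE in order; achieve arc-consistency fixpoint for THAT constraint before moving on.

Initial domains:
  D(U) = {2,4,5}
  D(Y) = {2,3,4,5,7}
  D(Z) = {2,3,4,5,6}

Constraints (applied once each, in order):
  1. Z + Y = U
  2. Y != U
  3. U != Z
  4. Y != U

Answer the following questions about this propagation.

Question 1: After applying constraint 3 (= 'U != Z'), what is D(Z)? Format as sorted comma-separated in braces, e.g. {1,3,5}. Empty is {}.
Constraint 1 (Z + Y = U) on D(Z)={2,3,4,5,6} D(Y)={2,3,4,5,7} D(U)={2,4,5}: Z {2,3,4,5,6}->{2,3}; Y {2,3,4,5,7}->{2,3}; U {2,4,5}->{4,5}
Constraint 2 (Y != U) on D(Y)={2,3} D(U)={4,5}: no change
Constraint 3 (U != Z) on D(U)={4,5} D(Z)={2,3}: no change
So after constraint 3: D(Z) = {2,3}

Answer: {2,3}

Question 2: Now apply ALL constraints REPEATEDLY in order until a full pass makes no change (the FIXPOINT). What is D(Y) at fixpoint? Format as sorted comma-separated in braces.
pass 0 (initial): D(Y)={2,3,4,5,7}
pass 1: U {2,4,5}->{4,5}; Y {2,3,4,5,7}->{2,3}; Z {2,3,4,5,6}->{2,3}
pass 2: no change
Fixpoint after 2 passes: D(Y) = {2,3}

Answer: {2,3}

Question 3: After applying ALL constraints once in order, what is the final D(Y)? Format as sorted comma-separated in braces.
Answer: {2,3}

Derivation:
Constraint 1 (Z + Y = U) on D(Z)={2,3,4,5,6} D(Y)={2,3,4,5,7} D(U)={2,4,5}: Z {2,3,4,5,6}->{2,3}; Y {2,3,4,5,7}->{2,3}; U {2,4,5}->{4,5}
Constraint 2 (Y != U) on D(Y)={2,3} D(U)={4,5}: no change
Constraint 3 (U != Z) on D(U)={4,5} D(Z)={2,3}: no change
Constraint 4 (Y != U) on D(Y)={2,3} D(U)={4,5}: no change
So after all 4 constraints: D(Y) = {2,3}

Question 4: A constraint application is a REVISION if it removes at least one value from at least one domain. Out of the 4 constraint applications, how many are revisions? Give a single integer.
Answer: 1

Derivation:
Constraint 1 (Z + Y = U) on D(Z)={2,3,4,5,6} D(Y)={2,3,4,5,7} D(U)={2,4,5}: Z {2,3,4,5,6}->{2,3}; Y {2,3,4,5,7}->{2,3}; U {2,4,5}->{4,5} => REVISION
Constraint 2 (Y != U) on D(Y)={2,3} D(U)={4,5}: no change => not a revision
Constraint 3 (U != Z) on D(U)={4,5} D(Z)={2,3}: no change => not a revision
Constraint 4 (Y != U) on D(Y)={2,3} D(U)={4,5}: no change => not a revision
Total revisions = 1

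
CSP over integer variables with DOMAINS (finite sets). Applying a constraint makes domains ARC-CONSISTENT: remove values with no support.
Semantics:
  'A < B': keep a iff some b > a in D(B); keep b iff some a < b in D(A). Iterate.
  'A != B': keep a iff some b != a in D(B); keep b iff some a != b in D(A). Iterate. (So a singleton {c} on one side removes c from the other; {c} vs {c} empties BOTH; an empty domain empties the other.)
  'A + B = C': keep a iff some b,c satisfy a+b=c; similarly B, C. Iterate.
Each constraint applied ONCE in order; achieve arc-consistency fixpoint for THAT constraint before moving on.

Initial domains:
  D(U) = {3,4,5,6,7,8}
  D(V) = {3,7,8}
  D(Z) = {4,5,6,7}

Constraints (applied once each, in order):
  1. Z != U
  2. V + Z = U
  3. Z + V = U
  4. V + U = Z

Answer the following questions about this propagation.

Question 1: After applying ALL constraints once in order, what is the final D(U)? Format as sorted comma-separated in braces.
Answer: {}

Derivation:
Constraint 1 (Z != U) on D(Z)={4,5,6,7} D(U)={3,4,5,6,7,8}: no change
Constraint 2 (V + Z = U) on D(V)={3,7,8} D(Z)={4,5,6,7} D(U)={3,4,5,6,7,8}: V {3,7,8}->{3}; Z {4,5,6,7}->{4,5}; U {3,4,5,6,7,8}->{7,8}
Constraint 3 (Z + V = U) on D(Z)={4,5} D(V)={3} D(U)={7,8}: no change
Constraint 4 (V + U = Z) on D(V)={3} D(U)={7,8} D(Z)={4,5}: V {3}->{}; U {7,8}->{}; Z {4,5}->{}
So after all 4 constraints: D(U) = {}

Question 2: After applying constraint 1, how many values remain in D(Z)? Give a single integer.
Answer: 4

Derivation:
Constraint 1 (Z != U) on D(Z)={4,5,6,7} D(U)={3,4,5,6,7,8}: no change
So after constraint 1: D(Z)={4,5,6,7}, size = 4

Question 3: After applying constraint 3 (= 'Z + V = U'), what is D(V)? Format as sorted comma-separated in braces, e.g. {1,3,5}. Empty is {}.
Answer: {3}

Derivation:
Constraint 1 (Z != U) on D(Z)={4,5,6,7} D(U)={3,4,5,6,7,8}: no change
Constraint 2 (V + Z = U) on D(V)={3,7,8} D(Z)={4,5,6,7} D(U)={3,4,5,6,7,8}: V {3,7,8}->{3}; Z {4,5,6,7}->{4,5}; U {3,4,5,6,7,8}->{7,8}
Constraint 3 (Z + V = U) on D(Z)={4,5} D(V)={3} D(U)={7,8}: no change
So after constraint 3: D(V) = {3}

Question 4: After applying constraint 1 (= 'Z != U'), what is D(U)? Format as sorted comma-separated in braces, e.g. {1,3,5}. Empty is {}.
Answer: {3,4,5,6,7,8}

Derivation:
Constraint 1 (Z != U) on D(Z)={4,5,6,7} D(U)={3,4,5,6,7,8}: no change
So after constraint 1: D(U) = {3,4,5,6,7,8}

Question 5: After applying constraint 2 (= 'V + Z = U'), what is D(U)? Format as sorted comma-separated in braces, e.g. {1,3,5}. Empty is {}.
Constraint 1 (Z != U) on D(Z)={4,5,6,7} D(U)={3,4,5,6,7,8}: no change
Constraint 2 (V + Z = U) on D(V)={3,7,8} D(Z)={4,5,6,7} D(U)={3,4,5,6,7,8}: V {3,7,8}->{3}; Z {4,5,6,7}->{4,5}; U {3,4,5,6,7,8}->{7,8}
So after constraint 2: D(U) = {7,8}

Answer: {7,8}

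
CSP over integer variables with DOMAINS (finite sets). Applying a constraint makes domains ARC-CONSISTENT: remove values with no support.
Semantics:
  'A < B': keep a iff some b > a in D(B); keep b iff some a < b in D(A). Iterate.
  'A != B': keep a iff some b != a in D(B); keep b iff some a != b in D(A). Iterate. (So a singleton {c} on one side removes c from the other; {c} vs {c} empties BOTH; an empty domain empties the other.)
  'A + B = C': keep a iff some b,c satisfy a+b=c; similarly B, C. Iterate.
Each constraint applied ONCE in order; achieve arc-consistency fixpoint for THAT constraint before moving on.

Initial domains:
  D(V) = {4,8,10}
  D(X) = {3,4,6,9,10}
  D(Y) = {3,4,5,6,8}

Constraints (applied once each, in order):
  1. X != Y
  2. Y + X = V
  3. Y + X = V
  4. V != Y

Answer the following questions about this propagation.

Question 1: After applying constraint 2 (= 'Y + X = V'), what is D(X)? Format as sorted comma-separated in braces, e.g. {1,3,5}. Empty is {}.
Constraint 1 (X != Y) on D(X)={3,4,6,9,10} D(Y)={3,4,5,6,8}: no change
Constraint 2 (Y + X = V) on D(Y)={3,4,5,6,8} D(X)={3,4,6,9,10} D(V)={4,8,10}: Y {3,4,5,6,8}->{4,5,6}; X {3,4,6,9,10}->{3,4,6}; V {4,8,10}->{8,10}
So after constraint 2: D(X) = {3,4,6}

Answer: {3,4,6}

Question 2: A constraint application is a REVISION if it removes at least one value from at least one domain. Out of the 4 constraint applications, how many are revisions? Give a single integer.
Constraint 1 (X != Y) on D(X)={3,4,6,9,10} D(Y)={3,4,5,6,8}: no change => not a revision
Constraint 2 (Y + X = V) on D(Y)={3,4,5,6,8} D(X)={3,4,6,9,10} D(V)={4,8,10}: Y {3,4,5,6,8}->{4,5,6}; X {3,4,6,9,10}->{3,4,6}; V {4,8,10}->{8,10} => REVISION
Constraint 3 (Y + X = V) on D(Y)={4,5,6} D(X)={3,4,6} D(V)={8,10}: no change => not a revision
Constraint 4 (V != Y) on D(V)={8,10} D(Y)={4,5,6}: no change => not a revision
Total revisions = 1

Answer: 1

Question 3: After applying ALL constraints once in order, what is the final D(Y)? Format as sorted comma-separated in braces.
Constraint 1 (X != Y) on D(X)={3,4,6,9,10} D(Y)={3,4,5,6,8}: no change
Constraint 2 (Y + X = V) on D(Y)={3,4,5,6,8} D(X)={3,4,6,9,10} D(V)={4,8,10}: Y {3,4,5,6,8}->{4,5,6}; X {3,4,6,9,10}->{3,4,6}; V {4,8,10}->{8,10}
Constraint 3 (Y + X = V) on D(Y)={4,5,6} D(X)={3,4,6} D(V)={8,10}: no change
Constraint 4 (V != Y) on D(V)={8,10} D(Y)={4,5,6}: no change
So after all 4 constraints: D(Y) = {4,5,6}

Answer: {4,5,6}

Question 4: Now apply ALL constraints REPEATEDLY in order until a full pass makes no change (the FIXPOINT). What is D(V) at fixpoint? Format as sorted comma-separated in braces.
Answer: {8,10}

Derivation:
pass 0 (initial): D(V)={4,8,10}
pass 1: V {4,8,10}->{8,10}; X {3,4,6,9,10}->{3,4,6}; Y {3,4,5,6,8}->{4,5,6}
pass 2: no change
Fixpoint after 2 passes: D(V) = {8,10}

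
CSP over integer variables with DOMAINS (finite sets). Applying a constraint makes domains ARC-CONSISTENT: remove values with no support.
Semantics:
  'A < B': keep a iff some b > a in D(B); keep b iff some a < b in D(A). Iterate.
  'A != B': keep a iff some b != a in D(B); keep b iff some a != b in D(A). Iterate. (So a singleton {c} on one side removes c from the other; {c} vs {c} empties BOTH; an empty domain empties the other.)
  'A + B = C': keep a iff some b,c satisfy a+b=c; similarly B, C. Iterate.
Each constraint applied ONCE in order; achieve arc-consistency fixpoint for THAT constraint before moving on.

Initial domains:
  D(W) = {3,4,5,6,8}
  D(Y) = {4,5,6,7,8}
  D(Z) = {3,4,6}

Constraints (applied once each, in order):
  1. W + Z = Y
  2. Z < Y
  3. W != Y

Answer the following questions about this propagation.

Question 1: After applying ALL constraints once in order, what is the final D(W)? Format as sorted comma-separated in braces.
Constraint 1 (W + Z = Y) on D(W)={3,4,5,6,8} D(Z)={3,4,6} D(Y)={4,5,6,7,8}: W {3,4,5,6,8}->{3,4,5}; Z {3,4,6}->{3,4}; Y {4,5,6,7,8}->{6,7,8}
Constraint 2 (Z < Y) on D(Z)={3,4} D(Y)={6,7,8}: no change
Constraint 3 (W != Y) on D(W)={3,4,5} D(Y)={6,7,8}: no change
So after all 3 constraints: D(W) = {3,4,5}

Answer: {3,4,5}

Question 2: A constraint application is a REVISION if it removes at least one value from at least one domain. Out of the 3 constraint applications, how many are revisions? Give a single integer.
Constraint 1 (W + Z = Y) on D(W)={3,4,5,6,8} D(Z)={3,4,6} D(Y)={4,5,6,7,8}: W {3,4,5,6,8}->{3,4,5}; Z {3,4,6}->{3,4}; Y {4,5,6,7,8}->{6,7,8} => REVISION
Constraint 2 (Z < Y) on D(Z)={3,4} D(Y)={6,7,8}: no change => not a revision
Constraint 3 (W != Y) on D(W)={3,4,5} D(Y)={6,7,8}: no change => not a revision
Total revisions = 1

Answer: 1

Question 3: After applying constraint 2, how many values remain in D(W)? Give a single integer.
Constraint 1 (W + Z = Y) on D(W)={3,4,5,6,8} D(Z)={3,4,6} D(Y)={4,5,6,7,8}: W {3,4,5,6,8}->{3,4,5}; Z {3,4,6}->{3,4}; Y {4,5,6,7,8}->{6,7,8}
Constraint 2 (Z < Y) on D(Z)={3,4} D(Y)={6,7,8}: no change
So after constraint 2: D(W)={3,4,5}, size = 3

Answer: 3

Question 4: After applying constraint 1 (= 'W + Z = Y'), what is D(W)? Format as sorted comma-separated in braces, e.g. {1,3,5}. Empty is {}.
Answer: {3,4,5}

Derivation:
Constraint 1 (W + Z = Y) on D(W)={3,4,5,6,8} D(Z)={3,4,6} D(Y)={4,5,6,7,8}: W {3,4,5,6,8}->{3,4,5}; Z {3,4,6}->{3,4}; Y {4,5,6,7,8}->{6,7,8}
So after constraint 1: D(W) = {3,4,5}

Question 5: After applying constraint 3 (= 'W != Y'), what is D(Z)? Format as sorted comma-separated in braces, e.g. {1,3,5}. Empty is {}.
Answer: {3,4}

Derivation:
Constraint 1 (W + Z = Y) on D(W)={3,4,5,6,8} D(Z)={3,4,6} D(Y)={4,5,6,7,8}: W {3,4,5,6,8}->{3,4,5}; Z {3,4,6}->{3,4}; Y {4,5,6,7,8}->{6,7,8}
Constraint 2 (Z < Y) on D(Z)={3,4} D(Y)={6,7,8}: no change
Constraint 3 (W != Y) on D(W)={3,4,5} D(Y)={6,7,8}: no change
So after constraint 3: D(Z) = {3,4}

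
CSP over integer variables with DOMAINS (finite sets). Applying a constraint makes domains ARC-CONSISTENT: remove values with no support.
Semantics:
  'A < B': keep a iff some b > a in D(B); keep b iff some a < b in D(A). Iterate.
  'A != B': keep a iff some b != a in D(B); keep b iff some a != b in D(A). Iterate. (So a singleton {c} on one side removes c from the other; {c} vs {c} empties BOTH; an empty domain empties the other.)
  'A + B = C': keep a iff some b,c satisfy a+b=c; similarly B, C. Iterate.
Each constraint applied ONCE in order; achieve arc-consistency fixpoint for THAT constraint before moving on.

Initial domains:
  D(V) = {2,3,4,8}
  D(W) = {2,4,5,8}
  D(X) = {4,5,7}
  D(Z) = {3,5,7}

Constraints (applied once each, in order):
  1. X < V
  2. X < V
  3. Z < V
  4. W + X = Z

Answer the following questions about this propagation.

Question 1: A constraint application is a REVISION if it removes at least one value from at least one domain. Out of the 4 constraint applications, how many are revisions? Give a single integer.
Answer: 2

Derivation:
Constraint 1 (X < V) on D(X)={4,5,7} D(V)={2,3,4,8}: V {2,3,4,8}->{8} => REVISION
Constraint 2 (X < V) on D(X)={4,5,7} D(V)={8}: no change => not a revision
Constraint 3 (Z < V) on D(Z)={3,5,7} D(V)={8}: no change => not a revision
Constraint 4 (W + X = Z) on D(W)={2,4,5,8} D(X)={4,5,7} D(Z)={3,5,7}: W {2,4,5,8}->{2}; X {4,5,7}->{5}; Z {3,5,7}->{7} => REVISION
Total revisions = 2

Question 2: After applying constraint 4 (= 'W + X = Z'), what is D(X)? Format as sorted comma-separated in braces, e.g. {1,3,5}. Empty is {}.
Constraint 1 (X < V) on D(X)={4,5,7} D(V)={2,3,4,8}: V {2,3,4,8}->{8}
Constraint 2 (X < V) on D(X)={4,5,7} D(V)={8}: no change
Constraint 3 (Z < V) on D(Z)={3,5,7} D(V)={8}: no change
Constraint 4 (W + X = Z) on D(W)={2,4,5,8} D(X)={4,5,7} D(Z)={3,5,7}: W {2,4,5,8}->{2}; X {4,5,7}->{5}; Z {3,5,7}->{7}
So after constraint 4: D(X) = {5}

Answer: {5}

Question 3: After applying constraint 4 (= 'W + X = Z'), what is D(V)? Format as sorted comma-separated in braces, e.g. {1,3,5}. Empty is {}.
Answer: {8}

Derivation:
Constraint 1 (X < V) on D(X)={4,5,7} D(V)={2,3,4,8}: V {2,3,4,8}->{8}
Constraint 2 (X < V) on D(X)={4,5,7} D(V)={8}: no change
Constraint 3 (Z < V) on D(Z)={3,5,7} D(V)={8}: no change
Constraint 4 (W + X = Z) on D(W)={2,4,5,8} D(X)={4,5,7} D(Z)={3,5,7}: W {2,4,5,8}->{2}; X {4,5,7}->{5}; Z {3,5,7}->{7}
So after constraint 4: D(V) = {8}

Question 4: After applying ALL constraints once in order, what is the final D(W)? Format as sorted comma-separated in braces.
Constraint 1 (X < V) on D(X)={4,5,7} D(V)={2,3,4,8}: V {2,3,4,8}->{8}
Constraint 2 (X < V) on D(X)={4,5,7} D(V)={8}: no change
Constraint 3 (Z < V) on D(Z)={3,5,7} D(V)={8}: no change
Constraint 4 (W + X = Z) on D(W)={2,4,5,8} D(X)={4,5,7} D(Z)={3,5,7}: W {2,4,5,8}->{2}; X {4,5,7}->{5}; Z {3,5,7}->{7}
So after all 4 constraints: D(W) = {2}

Answer: {2}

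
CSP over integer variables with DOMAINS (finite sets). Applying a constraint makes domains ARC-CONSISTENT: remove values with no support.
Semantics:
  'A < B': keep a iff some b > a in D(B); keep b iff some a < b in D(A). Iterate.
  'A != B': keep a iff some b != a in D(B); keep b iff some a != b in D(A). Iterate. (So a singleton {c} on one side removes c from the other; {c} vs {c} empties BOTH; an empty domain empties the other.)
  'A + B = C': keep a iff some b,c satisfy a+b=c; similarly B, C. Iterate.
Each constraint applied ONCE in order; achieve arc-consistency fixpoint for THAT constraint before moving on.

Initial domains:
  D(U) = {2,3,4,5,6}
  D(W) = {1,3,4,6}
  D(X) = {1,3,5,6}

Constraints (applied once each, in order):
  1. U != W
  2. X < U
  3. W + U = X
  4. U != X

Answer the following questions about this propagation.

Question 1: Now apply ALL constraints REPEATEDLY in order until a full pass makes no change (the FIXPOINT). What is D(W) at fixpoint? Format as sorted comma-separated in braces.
Answer: {}

Derivation:
pass 0 (initial): D(W)={1,3,4,6}
pass 1: U {2,3,4,5,6}->{2,4}; W {1,3,4,6}->{1,3}; X {1,3,5,6}->{3,5}
pass 2: U {2,4}->{}; W {1,3}->{}; X {3,5}->{}
pass 3: no change
Fixpoint after 3 passes: D(W) = {}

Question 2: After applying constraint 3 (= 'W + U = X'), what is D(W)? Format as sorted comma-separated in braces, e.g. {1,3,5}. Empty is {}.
Answer: {1,3}

Derivation:
Constraint 1 (U != W) on D(U)={2,3,4,5,6} D(W)={1,3,4,6}: no change
Constraint 2 (X < U) on D(X)={1,3,5,6} D(U)={2,3,4,5,6}: X {1,3,5,6}->{1,3,5}
Constraint 3 (W + U = X) on D(W)={1,3,4,6} D(U)={2,3,4,5,6} D(X)={1,3,5}: W {1,3,4,6}->{1,3}; U {2,3,4,5,6}->{2,4}; X {1,3,5}->{3,5}
So after constraint 3: D(W) = {1,3}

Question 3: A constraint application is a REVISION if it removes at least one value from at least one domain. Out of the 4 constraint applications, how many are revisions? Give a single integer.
Constraint 1 (U != W) on D(U)={2,3,4,5,6} D(W)={1,3,4,6}: no change => not a revision
Constraint 2 (X < U) on D(X)={1,3,5,6} D(U)={2,3,4,5,6}: X {1,3,5,6}->{1,3,5} => REVISION
Constraint 3 (W + U = X) on D(W)={1,3,4,6} D(U)={2,3,4,5,6} D(X)={1,3,5}: W {1,3,4,6}->{1,3}; U {2,3,4,5,6}->{2,4}; X {1,3,5}->{3,5} => REVISION
Constraint 4 (U != X) on D(U)={2,4} D(X)={3,5}: no change => not a revision
Total revisions = 2

Answer: 2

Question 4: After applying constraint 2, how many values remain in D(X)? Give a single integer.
Answer: 3

Derivation:
Constraint 1 (U != W) on D(U)={2,3,4,5,6} D(W)={1,3,4,6}: no change
Constraint 2 (X < U) on D(X)={1,3,5,6} D(U)={2,3,4,5,6}: X {1,3,5,6}->{1,3,5}
So after constraint 2: D(X)={1,3,5}, size = 3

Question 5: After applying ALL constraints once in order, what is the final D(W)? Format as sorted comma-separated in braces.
Answer: {1,3}

Derivation:
Constraint 1 (U != W) on D(U)={2,3,4,5,6} D(W)={1,3,4,6}: no change
Constraint 2 (X < U) on D(X)={1,3,5,6} D(U)={2,3,4,5,6}: X {1,3,5,6}->{1,3,5}
Constraint 3 (W + U = X) on D(W)={1,3,4,6} D(U)={2,3,4,5,6} D(X)={1,3,5}: W {1,3,4,6}->{1,3}; U {2,3,4,5,6}->{2,4}; X {1,3,5}->{3,5}
Constraint 4 (U != X) on D(U)={2,4} D(X)={3,5}: no change
So after all 4 constraints: D(W) = {1,3}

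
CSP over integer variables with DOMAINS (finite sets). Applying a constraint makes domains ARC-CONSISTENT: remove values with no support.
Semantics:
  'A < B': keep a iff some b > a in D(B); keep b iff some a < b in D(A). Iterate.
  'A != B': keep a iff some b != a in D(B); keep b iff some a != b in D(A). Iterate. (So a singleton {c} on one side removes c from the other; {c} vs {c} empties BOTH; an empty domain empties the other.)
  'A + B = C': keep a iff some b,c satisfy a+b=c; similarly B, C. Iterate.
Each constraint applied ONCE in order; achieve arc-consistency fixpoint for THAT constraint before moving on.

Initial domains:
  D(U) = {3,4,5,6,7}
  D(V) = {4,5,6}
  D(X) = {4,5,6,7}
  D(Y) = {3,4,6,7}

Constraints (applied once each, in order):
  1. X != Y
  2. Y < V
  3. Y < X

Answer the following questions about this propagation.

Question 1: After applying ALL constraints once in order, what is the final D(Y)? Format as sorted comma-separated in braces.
Constraint 1 (X != Y) on D(X)={4,5,6,7} D(Y)={3,4,6,7}: no change
Constraint 2 (Y < V) on D(Y)={3,4,6,7} D(V)={4,5,6}: Y {3,4,6,7}->{3,4}
Constraint 3 (Y < X) on D(Y)={3,4} D(X)={4,5,6,7}: no change
So after all 3 constraints: D(Y) = {3,4}

Answer: {3,4}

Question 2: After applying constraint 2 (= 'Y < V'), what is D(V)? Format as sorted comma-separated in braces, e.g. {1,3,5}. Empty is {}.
Answer: {4,5,6}

Derivation:
Constraint 1 (X != Y) on D(X)={4,5,6,7} D(Y)={3,4,6,7}: no change
Constraint 2 (Y < V) on D(Y)={3,4,6,7} D(V)={4,5,6}: Y {3,4,6,7}->{3,4}
So after constraint 2: D(V) = {4,5,6}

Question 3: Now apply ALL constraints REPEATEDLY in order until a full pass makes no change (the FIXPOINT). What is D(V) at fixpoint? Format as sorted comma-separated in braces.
pass 0 (initial): D(V)={4,5,6}
pass 1: Y {3,4,6,7}->{3,4}
pass 2: no change
Fixpoint after 2 passes: D(V) = {4,5,6}

Answer: {4,5,6}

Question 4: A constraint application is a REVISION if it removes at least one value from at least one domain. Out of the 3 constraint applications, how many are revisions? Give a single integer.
Answer: 1

Derivation:
Constraint 1 (X != Y) on D(X)={4,5,6,7} D(Y)={3,4,6,7}: no change => not a revision
Constraint 2 (Y < V) on D(Y)={3,4,6,7} D(V)={4,5,6}: Y {3,4,6,7}->{3,4} => REVISION
Constraint 3 (Y < X) on D(Y)={3,4} D(X)={4,5,6,7}: no change => not a revision
Total revisions = 1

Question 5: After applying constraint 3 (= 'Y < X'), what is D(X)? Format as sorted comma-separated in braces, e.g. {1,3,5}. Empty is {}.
Answer: {4,5,6,7}

Derivation:
Constraint 1 (X != Y) on D(X)={4,5,6,7} D(Y)={3,4,6,7}: no change
Constraint 2 (Y < V) on D(Y)={3,4,6,7} D(V)={4,5,6}: Y {3,4,6,7}->{3,4}
Constraint 3 (Y < X) on D(Y)={3,4} D(X)={4,5,6,7}: no change
So after constraint 3: D(X) = {4,5,6,7}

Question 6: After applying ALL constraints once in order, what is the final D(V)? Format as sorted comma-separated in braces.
Constraint 1 (X != Y) on D(X)={4,5,6,7} D(Y)={3,4,6,7}: no change
Constraint 2 (Y < V) on D(Y)={3,4,6,7} D(V)={4,5,6}: Y {3,4,6,7}->{3,4}
Constraint 3 (Y < X) on D(Y)={3,4} D(X)={4,5,6,7}: no change
So after all 3 constraints: D(V) = {4,5,6}

Answer: {4,5,6}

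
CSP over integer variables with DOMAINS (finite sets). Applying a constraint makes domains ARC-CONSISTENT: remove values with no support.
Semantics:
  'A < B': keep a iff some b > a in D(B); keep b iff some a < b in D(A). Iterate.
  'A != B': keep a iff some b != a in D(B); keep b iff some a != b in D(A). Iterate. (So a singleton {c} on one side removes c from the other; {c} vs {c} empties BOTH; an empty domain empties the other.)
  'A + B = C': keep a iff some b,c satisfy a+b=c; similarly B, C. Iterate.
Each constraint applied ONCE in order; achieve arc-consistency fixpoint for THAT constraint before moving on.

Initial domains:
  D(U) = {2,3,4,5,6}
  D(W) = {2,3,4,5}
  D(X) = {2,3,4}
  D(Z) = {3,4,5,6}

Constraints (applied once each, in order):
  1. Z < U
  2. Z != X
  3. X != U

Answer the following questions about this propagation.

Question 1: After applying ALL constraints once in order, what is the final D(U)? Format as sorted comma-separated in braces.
Answer: {4,5,6}

Derivation:
Constraint 1 (Z < U) on D(Z)={3,4,5,6} D(U)={2,3,4,5,6}: Z {3,4,5,6}->{3,4,5}; U {2,3,4,5,6}->{4,5,6}
Constraint 2 (Z != X) on D(Z)={3,4,5} D(X)={2,3,4}: no change
Constraint 3 (X != U) on D(X)={2,3,4} D(U)={4,5,6}: no change
So after all 3 constraints: D(U) = {4,5,6}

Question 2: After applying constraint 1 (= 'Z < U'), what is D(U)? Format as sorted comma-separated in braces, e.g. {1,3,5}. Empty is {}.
Constraint 1 (Z < U) on D(Z)={3,4,5,6} D(U)={2,3,4,5,6}: Z {3,4,5,6}->{3,4,5}; U {2,3,4,5,6}->{4,5,6}
So after constraint 1: D(U) = {4,5,6}

Answer: {4,5,6}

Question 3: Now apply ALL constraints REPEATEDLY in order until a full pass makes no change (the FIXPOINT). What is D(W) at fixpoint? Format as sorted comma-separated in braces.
Answer: {2,3,4,5}

Derivation:
pass 0 (initial): D(W)={2,3,4,5}
pass 1: U {2,3,4,5,6}->{4,5,6}; Z {3,4,5,6}->{3,4,5}
pass 2: no change
Fixpoint after 2 passes: D(W) = {2,3,4,5}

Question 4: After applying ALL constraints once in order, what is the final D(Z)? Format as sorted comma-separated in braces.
Constraint 1 (Z < U) on D(Z)={3,4,5,6} D(U)={2,3,4,5,6}: Z {3,4,5,6}->{3,4,5}; U {2,3,4,5,6}->{4,5,6}
Constraint 2 (Z != X) on D(Z)={3,4,5} D(X)={2,3,4}: no change
Constraint 3 (X != U) on D(X)={2,3,4} D(U)={4,5,6}: no change
So after all 3 constraints: D(Z) = {3,4,5}

Answer: {3,4,5}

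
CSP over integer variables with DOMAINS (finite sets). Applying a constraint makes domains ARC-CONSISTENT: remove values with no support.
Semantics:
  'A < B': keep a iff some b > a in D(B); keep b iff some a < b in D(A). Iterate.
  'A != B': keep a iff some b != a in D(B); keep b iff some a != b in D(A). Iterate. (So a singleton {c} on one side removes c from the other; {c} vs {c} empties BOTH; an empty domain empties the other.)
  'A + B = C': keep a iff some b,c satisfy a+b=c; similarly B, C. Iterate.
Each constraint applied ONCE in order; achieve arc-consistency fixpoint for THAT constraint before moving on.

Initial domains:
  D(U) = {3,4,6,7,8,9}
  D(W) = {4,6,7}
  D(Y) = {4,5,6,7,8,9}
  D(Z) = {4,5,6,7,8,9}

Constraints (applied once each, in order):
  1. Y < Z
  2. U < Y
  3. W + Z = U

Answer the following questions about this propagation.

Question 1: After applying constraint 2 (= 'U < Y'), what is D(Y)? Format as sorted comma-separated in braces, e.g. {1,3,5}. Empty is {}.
Answer: {4,5,6,7,8}

Derivation:
Constraint 1 (Y < Z) on D(Y)={4,5,6,7,8,9} D(Z)={4,5,6,7,8,9}: Y {4,5,6,7,8,9}->{4,5,6,7,8}; Z {4,5,6,7,8,9}->{5,6,7,8,9}
Constraint 2 (U < Y) on D(U)={3,4,6,7,8,9} D(Y)={4,5,6,7,8}: U {3,4,6,7,8,9}->{3,4,6,7}
So after constraint 2: D(Y) = {4,5,6,7,8}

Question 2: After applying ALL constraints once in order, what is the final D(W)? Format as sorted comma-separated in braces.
Constraint 1 (Y < Z) on D(Y)={4,5,6,7,8,9} D(Z)={4,5,6,7,8,9}: Y {4,5,6,7,8,9}->{4,5,6,7,8}; Z {4,5,6,7,8,9}->{5,6,7,8,9}
Constraint 2 (U < Y) on D(U)={3,4,6,7,8,9} D(Y)={4,5,6,7,8}: U {3,4,6,7,8,9}->{3,4,6,7}
Constraint 3 (W + Z = U) on D(W)={4,6,7} D(Z)={5,6,7,8,9} D(U)={3,4,6,7}: W {4,6,7}->{}; Z {5,6,7,8,9}->{}; U {3,4,6,7}->{}
So after all 3 constraints: D(W) = {}

Answer: {}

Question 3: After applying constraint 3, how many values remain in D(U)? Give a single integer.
Answer: 0

Derivation:
Constraint 1 (Y < Z) on D(Y)={4,5,6,7,8,9} D(Z)={4,5,6,7,8,9}: Y {4,5,6,7,8,9}->{4,5,6,7,8}; Z {4,5,6,7,8,9}->{5,6,7,8,9}
Constraint 2 (U < Y) on D(U)={3,4,6,7,8,9} D(Y)={4,5,6,7,8}: U {3,4,6,7,8,9}->{3,4,6,7}
Constraint 3 (W + Z = U) on D(W)={4,6,7} D(Z)={5,6,7,8,9} D(U)={3,4,6,7}: W {4,6,7}->{}; Z {5,6,7,8,9}->{}; U {3,4,6,7}->{}
So after constraint 3: D(U)={}, size = 0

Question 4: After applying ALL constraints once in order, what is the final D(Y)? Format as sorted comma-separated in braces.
Constraint 1 (Y < Z) on D(Y)={4,5,6,7,8,9} D(Z)={4,5,6,7,8,9}: Y {4,5,6,7,8,9}->{4,5,6,7,8}; Z {4,5,6,7,8,9}->{5,6,7,8,9}
Constraint 2 (U < Y) on D(U)={3,4,6,7,8,9} D(Y)={4,5,6,7,8}: U {3,4,6,7,8,9}->{3,4,6,7}
Constraint 3 (W + Z = U) on D(W)={4,6,7} D(Z)={5,6,7,8,9} D(U)={3,4,6,7}: W {4,6,7}->{}; Z {5,6,7,8,9}->{}; U {3,4,6,7}->{}
So after all 3 constraints: D(Y) = {4,5,6,7,8}

Answer: {4,5,6,7,8}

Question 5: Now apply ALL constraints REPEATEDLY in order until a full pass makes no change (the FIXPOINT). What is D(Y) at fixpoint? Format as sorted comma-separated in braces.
Answer: {}

Derivation:
pass 0 (initial): D(Y)={4,5,6,7,8,9}
pass 1: U {3,4,6,7,8,9}->{}; W {4,6,7}->{}; Y {4,5,6,7,8,9}->{4,5,6,7,8}; Z {4,5,6,7,8,9}->{}
pass 2: Y {4,5,6,7,8}->{}
pass 3: no change
Fixpoint after 3 passes: D(Y) = {}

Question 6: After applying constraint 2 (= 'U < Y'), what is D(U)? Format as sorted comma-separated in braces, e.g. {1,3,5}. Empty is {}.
Answer: {3,4,6,7}

Derivation:
Constraint 1 (Y < Z) on D(Y)={4,5,6,7,8,9} D(Z)={4,5,6,7,8,9}: Y {4,5,6,7,8,9}->{4,5,6,7,8}; Z {4,5,6,7,8,9}->{5,6,7,8,9}
Constraint 2 (U < Y) on D(U)={3,4,6,7,8,9} D(Y)={4,5,6,7,8}: U {3,4,6,7,8,9}->{3,4,6,7}
So after constraint 2: D(U) = {3,4,6,7}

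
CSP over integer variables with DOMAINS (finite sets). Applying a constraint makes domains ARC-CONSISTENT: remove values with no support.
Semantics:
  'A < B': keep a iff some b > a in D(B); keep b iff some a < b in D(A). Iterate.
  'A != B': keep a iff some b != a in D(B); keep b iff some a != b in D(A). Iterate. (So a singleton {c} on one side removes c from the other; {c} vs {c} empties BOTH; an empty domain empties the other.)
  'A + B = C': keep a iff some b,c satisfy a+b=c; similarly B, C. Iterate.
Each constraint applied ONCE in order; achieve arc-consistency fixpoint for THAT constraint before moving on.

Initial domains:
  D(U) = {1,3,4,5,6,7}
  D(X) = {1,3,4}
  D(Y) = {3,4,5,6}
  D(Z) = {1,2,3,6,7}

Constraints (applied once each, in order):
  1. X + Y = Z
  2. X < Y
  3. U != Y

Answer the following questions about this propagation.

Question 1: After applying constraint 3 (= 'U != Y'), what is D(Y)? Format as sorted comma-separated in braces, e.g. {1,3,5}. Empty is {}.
Constraint 1 (X + Y = Z) on D(X)={1,3,4} D(Y)={3,4,5,6} D(Z)={1,2,3,6,7}: Z {1,2,3,6,7}->{6,7}
Constraint 2 (X < Y) on D(X)={1,3,4} D(Y)={3,4,5,6}: no change
Constraint 3 (U != Y) on D(U)={1,3,4,5,6,7} D(Y)={3,4,5,6}: no change
So after constraint 3: D(Y) = {3,4,5,6}

Answer: {3,4,5,6}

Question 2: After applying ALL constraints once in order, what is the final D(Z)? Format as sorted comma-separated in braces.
Answer: {6,7}

Derivation:
Constraint 1 (X + Y = Z) on D(X)={1,3,4} D(Y)={3,4,5,6} D(Z)={1,2,3,6,7}: Z {1,2,3,6,7}->{6,7}
Constraint 2 (X < Y) on D(X)={1,3,4} D(Y)={3,4,5,6}: no change
Constraint 3 (U != Y) on D(U)={1,3,4,5,6,7} D(Y)={3,4,5,6}: no change
So after all 3 constraints: D(Z) = {6,7}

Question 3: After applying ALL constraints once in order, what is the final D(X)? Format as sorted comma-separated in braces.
Constraint 1 (X + Y = Z) on D(X)={1,3,4} D(Y)={3,4,5,6} D(Z)={1,2,3,6,7}: Z {1,2,3,6,7}->{6,7}
Constraint 2 (X < Y) on D(X)={1,3,4} D(Y)={3,4,5,6}: no change
Constraint 3 (U != Y) on D(U)={1,3,4,5,6,7} D(Y)={3,4,5,6}: no change
So after all 3 constraints: D(X) = {1,3,4}

Answer: {1,3,4}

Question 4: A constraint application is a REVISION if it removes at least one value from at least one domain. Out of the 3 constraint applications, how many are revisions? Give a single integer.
Constraint 1 (X + Y = Z) on D(X)={1,3,4} D(Y)={3,4,5,6} D(Z)={1,2,3,6,7}: Z {1,2,3,6,7}->{6,7} => REVISION
Constraint 2 (X < Y) on D(X)={1,3,4} D(Y)={3,4,5,6}: no change => not a revision
Constraint 3 (U != Y) on D(U)={1,3,4,5,6,7} D(Y)={3,4,5,6}: no change => not a revision
Total revisions = 1

Answer: 1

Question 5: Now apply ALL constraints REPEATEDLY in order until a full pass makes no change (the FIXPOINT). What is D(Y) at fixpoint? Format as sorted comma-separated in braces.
Answer: {3,4,5,6}

Derivation:
pass 0 (initial): D(Y)={3,4,5,6}
pass 1: Z {1,2,3,6,7}->{6,7}
pass 2: no change
Fixpoint after 2 passes: D(Y) = {3,4,5,6}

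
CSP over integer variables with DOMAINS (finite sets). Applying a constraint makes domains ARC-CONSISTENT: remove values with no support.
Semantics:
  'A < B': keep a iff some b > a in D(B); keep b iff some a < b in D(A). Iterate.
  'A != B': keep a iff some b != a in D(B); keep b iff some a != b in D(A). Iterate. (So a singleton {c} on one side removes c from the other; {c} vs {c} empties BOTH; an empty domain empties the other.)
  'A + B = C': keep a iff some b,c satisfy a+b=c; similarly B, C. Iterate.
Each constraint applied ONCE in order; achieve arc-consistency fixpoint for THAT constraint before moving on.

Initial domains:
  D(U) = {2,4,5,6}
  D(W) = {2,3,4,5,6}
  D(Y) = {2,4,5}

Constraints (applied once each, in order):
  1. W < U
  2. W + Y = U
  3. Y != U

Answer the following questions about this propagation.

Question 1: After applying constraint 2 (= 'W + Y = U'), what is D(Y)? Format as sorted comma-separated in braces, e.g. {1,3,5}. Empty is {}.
Answer: {2,4}

Derivation:
Constraint 1 (W < U) on D(W)={2,3,4,5,6} D(U)={2,4,5,6}: W {2,3,4,5,6}->{2,3,4,5}; U {2,4,5,6}->{4,5,6}
Constraint 2 (W + Y = U) on D(W)={2,3,4,5} D(Y)={2,4,5} D(U)={4,5,6}: W {2,3,4,5}->{2,3,4}; Y {2,4,5}->{2,4}
So after constraint 2: D(Y) = {2,4}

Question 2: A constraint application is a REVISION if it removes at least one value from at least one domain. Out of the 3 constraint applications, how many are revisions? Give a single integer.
Constraint 1 (W < U) on D(W)={2,3,4,5,6} D(U)={2,4,5,6}: W {2,3,4,5,6}->{2,3,4,5}; U {2,4,5,6}->{4,5,6} => REVISION
Constraint 2 (W + Y = U) on D(W)={2,3,4,5} D(Y)={2,4,5} D(U)={4,5,6}: W {2,3,4,5}->{2,3,4}; Y {2,4,5}->{2,4} => REVISION
Constraint 3 (Y != U) on D(Y)={2,4} D(U)={4,5,6}: no change => not a revision
Total revisions = 2

Answer: 2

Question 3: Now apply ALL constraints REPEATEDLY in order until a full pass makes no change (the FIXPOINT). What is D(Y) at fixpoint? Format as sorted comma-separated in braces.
Answer: {2,4}

Derivation:
pass 0 (initial): D(Y)={2,4,5}
pass 1: U {2,4,5,6}->{4,5,6}; W {2,3,4,5,6}->{2,3,4}; Y {2,4,5}->{2,4}
pass 2: no change
Fixpoint after 2 passes: D(Y) = {2,4}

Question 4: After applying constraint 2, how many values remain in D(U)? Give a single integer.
Answer: 3

Derivation:
Constraint 1 (W < U) on D(W)={2,3,4,5,6} D(U)={2,4,5,6}: W {2,3,4,5,6}->{2,3,4,5}; U {2,4,5,6}->{4,5,6}
Constraint 2 (W + Y = U) on D(W)={2,3,4,5} D(Y)={2,4,5} D(U)={4,5,6}: W {2,3,4,5}->{2,3,4}; Y {2,4,5}->{2,4}
So after constraint 2: D(U)={4,5,6}, size = 3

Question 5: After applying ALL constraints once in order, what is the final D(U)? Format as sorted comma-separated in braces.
Constraint 1 (W < U) on D(W)={2,3,4,5,6} D(U)={2,4,5,6}: W {2,3,4,5,6}->{2,3,4,5}; U {2,4,5,6}->{4,5,6}
Constraint 2 (W + Y = U) on D(W)={2,3,4,5} D(Y)={2,4,5} D(U)={4,5,6}: W {2,3,4,5}->{2,3,4}; Y {2,4,5}->{2,4}
Constraint 3 (Y != U) on D(Y)={2,4} D(U)={4,5,6}: no change
So after all 3 constraints: D(U) = {4,5,6}

Answer: {4,5,6}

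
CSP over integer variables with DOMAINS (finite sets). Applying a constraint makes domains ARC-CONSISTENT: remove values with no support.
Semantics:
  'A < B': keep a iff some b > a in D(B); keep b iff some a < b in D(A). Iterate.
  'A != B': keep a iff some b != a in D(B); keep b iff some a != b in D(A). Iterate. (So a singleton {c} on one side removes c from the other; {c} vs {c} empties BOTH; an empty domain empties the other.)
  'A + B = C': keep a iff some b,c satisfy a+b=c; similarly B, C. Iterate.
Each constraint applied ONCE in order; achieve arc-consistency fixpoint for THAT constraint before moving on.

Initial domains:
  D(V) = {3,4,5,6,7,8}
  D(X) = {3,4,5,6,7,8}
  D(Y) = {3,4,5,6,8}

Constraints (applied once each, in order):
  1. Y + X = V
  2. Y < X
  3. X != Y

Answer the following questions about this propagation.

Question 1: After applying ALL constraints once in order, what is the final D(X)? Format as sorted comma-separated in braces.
Constraint 1 (Y + X = V) on D(Y)={3,4,5,6,8} D(X)={3,4,5,6,7,8} D(V)={3,4,5,6,7,8}: Y {3,4,5,6,8}->{3,4,5}; X {3,4,5,6,7,8}->{3,4,5}; V {3,4,5,6,7,8}->{6,7,8}
Constraint 2 (Y < X) on D(Y)={3,4,5} D(X)={3,4,5}: Y {3,4,5}->{3,4}; X {3,4,5}->{4,5}
Constraint 3 (X != Y) on D(X)={4,5} D(Y)={3,4}: no change
So after all 3 constraints: D(X) = {4,5}

Answer: {4,5}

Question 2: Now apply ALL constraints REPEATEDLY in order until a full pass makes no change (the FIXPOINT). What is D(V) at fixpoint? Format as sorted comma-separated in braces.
pass 0 (initial): D(V)={3,4,5,6,7,8}
pass 1: V {3,4,5,6,7,8}->{6,7,8}; X {3,4,5,6,7,8}->{4,5}; Y {3,4,5,6,8}->{3,4}
pass 2: V {6,7,8}->{7,8}
pass 3: no change
Fixpoint after 3 passes: D(V) = {7,8}

Answer: {7,8}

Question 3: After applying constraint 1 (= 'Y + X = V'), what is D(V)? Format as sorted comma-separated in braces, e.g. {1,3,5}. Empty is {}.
Answer: {6,7,8}

Derivation:
Constraint 1 (Y + X = V) on D(Y)={3,4,5,6,8} D(X)={3,4,5,6,7,8} D(V)={3,4,5,6,7,8}: Y {3,4,5,6,8}->{3,4,5}; X {3,4,5,6,7,8}->{3,4,5}; V {3,4,5,6,7,8}->{6,7,8}
So after constraint 1: D(V) = {6,7,8}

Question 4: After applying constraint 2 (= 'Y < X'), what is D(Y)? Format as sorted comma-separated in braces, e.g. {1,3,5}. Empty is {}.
Constraint 1 (Y + X = V) on D(Y)={3,4,5,6,8} D(X)={3,4,5,6,7,8} D(V)={3,4,5,6,7,8}: Y {3,4,5,6,8}->{3,4,5}; X {3,4,5,6,7,8}->{3,4,5}; V {3,4,5,6,7,8}->{6,7,8}
Constraint 2 (Y < X) on D(Y)={3,4,5} D(X)={3,4,5}: Y {3,4,5}->{3,4}; X {3,4,5}->{4,5}
So after constraint 2: D(Y) = {3,4}

Answer: {3,4}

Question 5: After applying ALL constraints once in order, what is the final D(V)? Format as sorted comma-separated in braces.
Constraint 1 (Y + X = V) on D(Y)={3,4,5,6,8} D(X)={3,4,5,6,7,8} D(V)={3,4,5,6,7,8}: Y {3,4,5,6,8}->{3,4,5}; X {3,4,5,6,7,8}->{3,4,5}; V {3,4,5,6,7,8}->{6,7,8}
Constraint 2 (Y < X) on D(Y)={3,4,5} D(X)={3,4,5}: Y {3,4,5}->{3,4}; X {3,4,5}->{4,5}
Constraint 3 (X != Y) on D(X)={4,5} D(Y)={3,4}: no change
So after all 3 constraints: D(V) = {6,7,8}

Answer: {6,7,8}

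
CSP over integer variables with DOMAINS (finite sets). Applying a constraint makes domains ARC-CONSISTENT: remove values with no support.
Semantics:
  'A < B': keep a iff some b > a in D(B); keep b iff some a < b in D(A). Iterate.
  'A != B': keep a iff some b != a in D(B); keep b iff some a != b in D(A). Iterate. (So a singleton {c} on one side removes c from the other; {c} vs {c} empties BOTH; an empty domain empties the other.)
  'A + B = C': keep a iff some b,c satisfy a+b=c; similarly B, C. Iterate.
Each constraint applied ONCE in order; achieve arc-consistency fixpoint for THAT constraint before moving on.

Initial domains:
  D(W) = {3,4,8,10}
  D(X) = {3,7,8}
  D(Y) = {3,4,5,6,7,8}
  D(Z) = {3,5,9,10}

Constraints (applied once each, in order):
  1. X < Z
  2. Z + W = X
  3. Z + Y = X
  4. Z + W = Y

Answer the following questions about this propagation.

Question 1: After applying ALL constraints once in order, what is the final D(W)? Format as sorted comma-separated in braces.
Constraint 1 (X < Z) on D(X)={3,7,8} D(Z)={3,5,9,10}: Z {3,5,9,10}->{5,9,10}
Constraint 2 (Z + W = X) on D(Z)={5,9,10} D(W)={3,4,8,10} D(X)={3,7,8}: Z {5,9,10}->{5}; W {3,4,8,10}->{3}; X {3,7,8}->{8}
Constraint 3 (Z + Y = X) on D(Z)={5} D(Y)={3,4,5,6,7,8} D(X)={8}: Y {3,4,5,6,7,8}->{3}
Constraint 4 (Z + W = Y) on D(Z)={5} D(W)={3} D(Y)={3}: Z {5}->{}; W {3}->{}; Y {3}->{}
So after all 4 constraints: D(W) = {}

Answer: {}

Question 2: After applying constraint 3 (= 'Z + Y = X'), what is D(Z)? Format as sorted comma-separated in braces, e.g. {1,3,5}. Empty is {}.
Answer: {5}

Derivation:
Constraint 1 (X < Z) on D(X)={3,7,8} D(Z)={3,5,9,10}: Z {3,5,9,10}->{5,9,10}
Constraint 2 (Z + W = X) on D(Z)={5,9,10} D(W)={3,4,8,10} D(X)={3,7,8}: Z {5,9,10}->{5}; W {3,4,8,10}->{3}; X {3,7,8}->{8}
Constraint 3 (Z + Y = X) on D(Z)={5} D(Y)={3,4,5,6,7,8} D(X)={8}: Y {3,4,5,6,7,8}->{3}
So after constraint 3: D(Z) = {5}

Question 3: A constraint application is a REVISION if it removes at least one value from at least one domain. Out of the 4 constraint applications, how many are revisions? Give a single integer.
Constraint 1 (X < Z) on D(X)={3,7,8} D(Z)={3,5,9,10}: Z {3,5,9,10}->{5,9,10} => REVISION
Constraint 2 (Z + W = X) on D(Z)={5,9,10} D(W)={3,4,8,10} D(X)={3,7,8}: Z {5,9,10}->{5}; W {3,4,8,10}->{3}; X {3,7,8}->{8} => REVISION
Constraint 3 (Z + Y = X) on D(Z)={5} D(Y)={3,4,5,6,7,8} D(X)={8}: Y {3,4,5,6,7,8}->{3} => REVISION
Constraint 4 (Z + W = Y) on D(Z)={5} D(W)={3} D(Y)={3}: Z {5}->{}; W {3}->{}; Y {3}->{} => REVISION
Total revisions = 4

Answer: 4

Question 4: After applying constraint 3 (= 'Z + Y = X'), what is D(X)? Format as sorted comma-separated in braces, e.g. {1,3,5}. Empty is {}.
Constraint 1 (X < Z) on D(X)={3,7,8} D(Z)={3,5,9,10}: Z {3,5,9,10}->{5,9,10}
Constraint 2 (Z + W = X) on D(Z)={5,9,10} D(W)={3,4,8,10} D(X)={3,7,8}: Z {5,9,10}->{5}; W {3,4,8,10}->{3}; X {3,7,8}->{8}
Constraint 3 (Z + Y = X) on D(Z)={5} D(Y)={3,4,5,6,7,8} D(X)={8}: Y {3,4,5,6,7,8}->{3}
So after constraint 3: D(X) = {8}

Answer: {8}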